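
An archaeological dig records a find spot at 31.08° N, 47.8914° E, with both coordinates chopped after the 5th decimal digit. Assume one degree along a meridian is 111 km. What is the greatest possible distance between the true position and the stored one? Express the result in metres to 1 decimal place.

1.5 metres

Truncating at 5 decimal places can drop up to a full unit in the last place, so each coordinate may be off by as much as 1e-05°.
N–S: 1e-05° × 111000 m/° = 1.11 m.
E–W at 31.08°: 1e-05° × 111000 × cos 31.08° = 1e-05 × 111000 × 0.8564 ≈ 0.950657 m.
The two errors are perpendicular, so the maximum displacement is √(1.11² + 0.950657²) ≈ 1.46145 m.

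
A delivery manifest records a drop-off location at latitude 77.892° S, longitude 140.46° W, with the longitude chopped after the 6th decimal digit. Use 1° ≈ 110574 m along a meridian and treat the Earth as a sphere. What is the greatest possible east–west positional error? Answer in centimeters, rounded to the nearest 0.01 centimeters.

Truncating at 6 decimal places can drop up to a full unit in the last place, so the longitude may be off by as much as 1e-06°.
One degree of longitude at 77.892° is 110574 × cos 77.892° ≈ 110574 × 0.2098 = 23193.5 m.
East–west error: 1e-06° × 23193.5 m/° ≈ 0.0231935 m.
That is 0.0231935 m = 2.3193 cm.

2.32 centimeters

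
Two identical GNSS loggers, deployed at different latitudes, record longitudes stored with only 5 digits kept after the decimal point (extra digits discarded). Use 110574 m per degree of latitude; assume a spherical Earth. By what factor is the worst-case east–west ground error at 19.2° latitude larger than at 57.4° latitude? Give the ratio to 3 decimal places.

Truncating at 5 decimal places can drop up to a full unit in the last place, so the longitude may be off by as much as 1e-05°.
Error at 19.2° = 1e-05° × 110574 × cos 19.2° ≈ 1.1057 × 0.9444 = 1.0442 m.
At 57.4°: 1e-05° × 110574 × cos 57.4° = 1e-05 × 110574 × 0.5388 ≈ 0.59574 m.
Ratio: 1.0442 / 0.59574 = cos 19.2° / cos 57.4° ≈ 1.7528.

1.753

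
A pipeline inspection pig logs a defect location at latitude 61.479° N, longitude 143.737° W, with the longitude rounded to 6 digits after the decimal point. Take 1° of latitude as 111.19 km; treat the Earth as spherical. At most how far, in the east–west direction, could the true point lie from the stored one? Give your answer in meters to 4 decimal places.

0.0265 meters

Rounding to 6 decimal places leaves the longitude within ±5e-07° of the true value.
At latitude 61.479° a degree of longitude spans 111190 m × cos 61.479° = 111190 × 0.4775 ≈ 53091.1 m.
East–west error: 5e-07° × 53091.1 m/° ≈ 0.0265455 m.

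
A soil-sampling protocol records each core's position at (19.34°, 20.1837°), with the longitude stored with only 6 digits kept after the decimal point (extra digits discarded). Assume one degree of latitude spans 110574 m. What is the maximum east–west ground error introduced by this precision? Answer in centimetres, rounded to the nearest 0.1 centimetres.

10.4 centimetres

Truncating at 6 decimal places can drop up to a full unit in the last place, so the longitude may be off by as much as 1e-06°.
One degree of longitude at 19.34° is 110574 × cos 19.34° ≈ 110574 × 0.9436 = 104334 m.
East–west error: 1e-06° × 104334 m/° ≈ 0.104334 m.
That is 0.104334 m = 10.433 cm.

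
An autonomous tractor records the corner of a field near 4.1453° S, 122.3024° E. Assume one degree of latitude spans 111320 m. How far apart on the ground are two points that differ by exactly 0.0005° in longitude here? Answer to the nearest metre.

At 4.1453° a degree of longitude is 111320 × cos 4.1453° ≈ 111029 m, so 0.0005° corresponds to 55.5144 m.

56 metres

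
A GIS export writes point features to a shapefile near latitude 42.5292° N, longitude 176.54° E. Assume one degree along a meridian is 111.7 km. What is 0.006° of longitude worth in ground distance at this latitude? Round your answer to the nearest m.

494 m

0.006° of longitude at 42.5292° is 0.006 × 111700 × cos 42.5292° ≈ 0.006 × 82315.4 = 493.892 m.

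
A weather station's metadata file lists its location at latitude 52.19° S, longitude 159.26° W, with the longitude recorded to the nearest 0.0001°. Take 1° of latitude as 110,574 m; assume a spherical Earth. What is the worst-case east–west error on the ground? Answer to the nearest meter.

Rounding to 4 decimal places leaves the longitude within ±5e-05° of the true value.
At latitude 52.19° a degree of longitude spans 110574 m × cos 52.19° = 110574 × 0.6130 ≈ 67786.8 m.
Maximum E–W displacement: 5e-05 × 67786.8 = 3.38934 m.

3 meters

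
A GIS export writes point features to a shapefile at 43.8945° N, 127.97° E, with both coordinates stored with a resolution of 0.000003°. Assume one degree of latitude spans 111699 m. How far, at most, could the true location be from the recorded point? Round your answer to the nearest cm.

With a 0.000003° grid the true value lies within half a step, ±0.000003°/2 = ±1.5e-06°, of the stored one.
Latitude error → 1.5e-06 × 111699 = 0.167549 m along the meridian.
Longitude error → 1.5e-06 × 111699 × cos 43.8945° = 1.5e-06 × 111699 × 0.7206 ≈ 0.120738 m.
Worst case both components are at the extreme and orthogonal: √(0.167549² + 0.120738²) ≈ 0.206519 m.
That is 0.206519 m = 20.652 cm.

21 cm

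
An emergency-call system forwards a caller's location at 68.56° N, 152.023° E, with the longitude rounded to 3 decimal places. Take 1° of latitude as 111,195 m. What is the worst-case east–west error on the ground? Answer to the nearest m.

20 m

Rounding to 3 decimal places leaves the longitude within ±0.0005° of the true value.
One degree of longitude at 68.56° is 111195 × cos 68.56° ≈ 111195 × 0.3655 = 40644.7 m.
So at most 0.0005° × 40644.7 ≈ 20.3224 m east–west.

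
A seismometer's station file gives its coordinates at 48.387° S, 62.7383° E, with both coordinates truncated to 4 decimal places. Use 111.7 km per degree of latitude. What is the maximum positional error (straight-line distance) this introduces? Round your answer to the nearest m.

13 m

Truncating at 4 decimal places can drop up to a full unit in the last place, so each coordinate may be off by as much as 0.0001°.
N–S: 0.0001° × 111700 m/° = 11.17 m.
East–west component at 48.387°: 0.0001° × 111700 × cos 48.387° ≈ 0.0001 × 74179.5 ≈ 7.41795 m.
The two errors are perpendicular, so the maximum displacement is √(11.17² + 7.41795²) ≈ 13.4088 m.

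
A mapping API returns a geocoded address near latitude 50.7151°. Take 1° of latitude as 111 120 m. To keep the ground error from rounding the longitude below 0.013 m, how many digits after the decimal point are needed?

At 50.7151° one degree of longitude covers 111120 × cos 50.7151° ≈ 111120 × 0.6332 ≈ 70358.6 m.
N decimal places → at most half a unit in the last place, 0.5 × 10⁻ᴺ° = 70358.6/2 × 10⁻ᴺ m.
Setting 35179.3 × 10⁻ᴺ ≤ 0.013 gives 10ᴺ ≥ 2.706e+06, i.e. N ≥ 6.43.
At 6 places the error can reach 0.0352 m, but 7 places keeps it to 0.00352 m.

7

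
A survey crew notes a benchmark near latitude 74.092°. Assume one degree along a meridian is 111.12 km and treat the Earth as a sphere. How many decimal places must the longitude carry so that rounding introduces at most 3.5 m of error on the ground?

4

At 74.092° one degree of longitude covers 111120 × cos 74.092° ≈ 111120 × 0.2741 ≈ 30457.3 m.
With N decimal places the half-ulp bound is 0.5·10⁻ᴺ°, or 0.5·10⁻ᴺ × 30457.3 m on the ground.
Setting 15228.6 × 10⁻ᴺ ≤ 3.5 gives 10ᴺ ≥ 4351, i.e. N ≥ 3.64.
N = 3 would give 15.2 m (too coarse); N = 4 gives 1.52 m ≤ 3.5 m.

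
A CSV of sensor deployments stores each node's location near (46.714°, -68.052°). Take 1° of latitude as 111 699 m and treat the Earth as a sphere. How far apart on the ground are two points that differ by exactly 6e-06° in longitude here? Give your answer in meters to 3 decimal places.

0.460 meters

At 46.714° a degree of longitude is 111699 × cos 46.714° ≈ 76585.4 m, so 6e-06° corresponds to 0.459512 m.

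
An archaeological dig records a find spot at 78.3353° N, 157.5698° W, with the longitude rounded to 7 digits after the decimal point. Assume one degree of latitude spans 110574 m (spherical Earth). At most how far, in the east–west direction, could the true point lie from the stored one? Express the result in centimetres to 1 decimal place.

Rounding to 7 decimal places leaves the longitude within ±5e-08° of the true value.
At latitude 78.3353° a degree of longitude spans 110574 m × cos 78.3353° = 110574 × 0.2022 ≈ 22356.3 m.
So at most 5e-08° × 22356.3 ≈ 0.00111781 m east–west.
That is 0.00111781 m = 0.11178 cm.

0.1 centimetres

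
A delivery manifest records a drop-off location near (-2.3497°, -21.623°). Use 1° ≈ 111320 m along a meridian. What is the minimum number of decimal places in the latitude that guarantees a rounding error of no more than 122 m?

One degree of latitude covers 111320 m.
N decimal places → at most half a unit in the last place, 0.5 × 10⁻ᴺ° = 111320/2 × 10⁻ᴺ m.
Setting 55660 × 10⁻ᴺ ≤ 122 gives 10ᴺ ≥ 456.2, i.e. N ≥ 2.66.
So 3 decimal places suffice (55.7 m); 2 would allow up to 557 m.

3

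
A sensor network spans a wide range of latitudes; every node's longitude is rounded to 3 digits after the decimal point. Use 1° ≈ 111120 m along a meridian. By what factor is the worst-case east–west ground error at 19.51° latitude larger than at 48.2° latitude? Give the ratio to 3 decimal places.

Rounding to 3 decimal places leaves the longitude within ±0.0005° of the true value.
At 19.51°: 0.0005° × 111120 × cos 19.51° = 0.0005 × 111120 × 0.9426 ≈ 52.37 m.
At 48.2°: 0.0005° × 111120 × cos 48.2° = 0.0005 × 111120 × 0.6665 ≈ 37.033 m.
The ratio reduces to cos 19.51° / cos 48.2° = 0.9426/0.6665 ≈ 1.4142.

1.414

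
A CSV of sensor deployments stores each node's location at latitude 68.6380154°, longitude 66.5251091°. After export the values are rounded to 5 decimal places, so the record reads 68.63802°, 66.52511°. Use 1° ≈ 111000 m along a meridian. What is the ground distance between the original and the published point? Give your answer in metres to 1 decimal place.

0.5 metres

The latitude changed by -0.0000046° and the longitude by -0.0000009°.
N–S: -0.0000046° × 111000 m/° = -0.5106 m.
E–W at 68.638°: -0.0000009° × 111000 × cos 68.638° = -0.0000009 × 111000 × 0.3643 ≈ -0.0363895 m.
Combined displacement = (0.5106² + 0.0363895²)^½ ≈ 0.511895 m.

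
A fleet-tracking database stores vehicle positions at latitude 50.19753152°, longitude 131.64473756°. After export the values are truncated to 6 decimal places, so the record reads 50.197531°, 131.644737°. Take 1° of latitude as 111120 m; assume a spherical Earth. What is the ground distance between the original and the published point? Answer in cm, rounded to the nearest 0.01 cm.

7.02 cm

The latitude changed by +0.00000052° and the longitude by +0.00000056°.
North–south shift: 0.00000052 × 111120 = 0.0577824 m.
E–W at 50.1975°: 0.00000056° × 111120 × cos 50.1975° = 0.00000056 × 111120 × 0.6401 ≈ 0.0398343 m.
Distance: √(0.0577824² + 0.0398343²) ≈ 0.0701825 m.
That is 0.0701825 m = 7.0182 cm.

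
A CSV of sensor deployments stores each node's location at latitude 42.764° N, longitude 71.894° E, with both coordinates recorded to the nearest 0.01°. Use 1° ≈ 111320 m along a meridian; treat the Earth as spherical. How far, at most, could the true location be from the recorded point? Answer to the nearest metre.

690 metres

Rounding to 2 decimal places leaves each coordinate within ±0.005° of the true value.
N–S: 0.005° × 111320 m/° = 556.6 m.
East–west component at 42.764°: 0.005° × 111320 × cos 42.764° ≈ 0.005 × 81726.3 ≈ 408.632 m.
The two errors are perpendicular, so the maximum displacement is √(556.6² + 408.632²) ≈ 690.495 m.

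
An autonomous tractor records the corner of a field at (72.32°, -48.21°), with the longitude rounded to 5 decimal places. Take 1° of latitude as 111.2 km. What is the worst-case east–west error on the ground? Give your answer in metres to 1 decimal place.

0.2 metres

Rounding to 5 decimal places leaves the longitude within ±5e-06° of the true value.
Parallels shrink by cos φ, so at 72.32° a degree of longitude is 111200 × 0.3037 ≈ 33771.5 m.
Maximum E–W displacement: 5e-06 × 33771.5 = 0.168857 m.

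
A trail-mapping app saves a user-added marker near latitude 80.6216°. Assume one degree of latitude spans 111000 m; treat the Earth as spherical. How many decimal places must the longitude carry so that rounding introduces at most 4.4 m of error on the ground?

At 80.6216° one degree of longitude covers 111000 × cos 80.6216° ≈ 111000 × 0.1630 ≈ 18087.9 m.
Rounding to N decimal places gives at most 0.5 × 10⁻ᴺ degrees of error, i.e. 0.5 × 10⁻ᴺ × 18087.9 m.
Need 0.5 × 18087.9 × 10⁻ᴺ ≤ 4.4 → 10⁻ᴺ ≤ 4.865e-04, so N ≥ 3.31.
N = 3 would give 9.04 m (too coarse); N = 4 gives 0.904 m ≤ 4.4 m.

4 decimal places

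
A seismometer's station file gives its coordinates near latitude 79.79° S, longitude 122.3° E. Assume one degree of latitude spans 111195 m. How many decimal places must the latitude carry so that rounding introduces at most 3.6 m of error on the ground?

One degree of latitude covers 111195 m.
With N decimal places the half-ulp bound is 0.5·10⁻ᴺ°, or 0.5·10⁻ᴺ × 111195 m on the ground.
Need 0.5 × 111195 × 10⁻ᴺ ≤ 3.6 → 10⁻ᴺ ≤ 6.475e-05, so N ≥ 4.19.
N = 4 would give 5.56 m (too coarse); N = 5 gives 0.556 m ≤ 3.6 m.

5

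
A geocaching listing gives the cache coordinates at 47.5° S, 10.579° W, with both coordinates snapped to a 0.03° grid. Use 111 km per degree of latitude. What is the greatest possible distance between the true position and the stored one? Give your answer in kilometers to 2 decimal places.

2.01 kilometers

With a 0.03° grid the true value lies within half a step, ±0.03°/2 = ±0.015°, of the stored one.
Latitude error → 0.015 × 111000 = 1665 m along the meridian.
Longitude error → 0.015 × 111000 × cos 47.5° = 0.015 × 111000 × 0.6756 ≈ 1124.86 m.
Worst case both components are at the extreme and orthogonal: √(1665² + 1124.86²) ≈ 2009.36 m.
That is 2009.36 m = 2.0094 km.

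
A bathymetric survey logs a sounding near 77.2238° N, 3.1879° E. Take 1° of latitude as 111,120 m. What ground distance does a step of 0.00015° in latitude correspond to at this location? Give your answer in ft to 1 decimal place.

Along a meridian 0.00015° is 0.00015 × 111120 = 16.668 m.
Converting: 16.668 m × 3.2808 ft/m ≈ 54.685 ft.

54.7 ft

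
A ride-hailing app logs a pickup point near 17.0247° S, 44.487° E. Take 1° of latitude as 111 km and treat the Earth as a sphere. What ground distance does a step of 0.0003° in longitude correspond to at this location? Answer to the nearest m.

32 m

One degree of longitude here spans 111000 × cos 17.0247° = 111000 × 0.9562 ≈ 106136 m; 0.0003° of that is 31.8407 m.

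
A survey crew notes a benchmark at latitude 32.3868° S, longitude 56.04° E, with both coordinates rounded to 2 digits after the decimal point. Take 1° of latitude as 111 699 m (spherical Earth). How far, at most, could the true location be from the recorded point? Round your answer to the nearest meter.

Rounding to 2 decimal places leaves each coordinate within ±0.005° of the true value.
North–south component: 0.005° × 111699 = 558.495 m.
East–west component at 32.3868°: 0.005° × 111699 × cos 32.3868° ≈ 0.005 × 94324.4 ≈ 471.622 m.
Combining orthogonally: (558.495² + 471.622²)^½ ≈ 730.988 m.

731 meters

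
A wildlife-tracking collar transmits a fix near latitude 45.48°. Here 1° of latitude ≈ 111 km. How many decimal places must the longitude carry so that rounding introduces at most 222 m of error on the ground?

At 45.48° one degree of longitude covers 111000 × cos 45.48° ≈ 111000 × 0.7012 ≈ 77828.6 m.
With N decimal places the half-ulp bound is 0.5·10⁻ᴺ°, or 0.5·10⁻ᴺ × 77828.6 m on the ground.
Need 0.5 × 77828.6 × 10⁻ᴺ ≤ 222 → 10⁻ᴺ ≤ 5.705e-03, so N ≥ 2.24.
N = 2 would give 389 m (too coarse); N = 3 gives 38.9 m ≤ 222 m.

3 decimal places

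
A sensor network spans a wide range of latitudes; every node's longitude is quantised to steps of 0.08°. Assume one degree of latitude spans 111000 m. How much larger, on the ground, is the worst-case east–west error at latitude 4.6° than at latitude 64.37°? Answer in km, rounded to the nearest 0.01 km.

With a 0.08° grid the true value lies within half a step, ±0.08°/2 = ±0.04°, of the stored one.
Error at 4.6° = 0.04° × 111000 × cos 4.6° ≈ 4440 × 0.9968 = 4425.7 m.
At 64.37°: 0.04° × 111000 × cos 64.37° = 0.04 × 111000 × 0.4326 ≈ 1920.6 m.
So the lower-latitude error exceeds the higher by 4425.7 − 1920.6 = 2505.1 m.
That is 2505.14 m = 2.5051 km.

2.51 km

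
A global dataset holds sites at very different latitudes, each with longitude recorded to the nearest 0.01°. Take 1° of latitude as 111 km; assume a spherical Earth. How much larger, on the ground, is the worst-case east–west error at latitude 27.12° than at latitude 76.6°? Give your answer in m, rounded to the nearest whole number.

365 m

Rounding to 2 decimal places leaves the longitude within ±0.005° of the true value.
At 27.12°: 0.005° × 111000 × cos 27.12° = 0.005 × 111000 × 0.8901 ≈ 493.98 m.
Error at 76.6° = 0.005° × 111000 × cos 76.6° ≈ 555 × 0.2317 = 128.62 m.
Difference: 493.98 − 128.62 = 365.36 m.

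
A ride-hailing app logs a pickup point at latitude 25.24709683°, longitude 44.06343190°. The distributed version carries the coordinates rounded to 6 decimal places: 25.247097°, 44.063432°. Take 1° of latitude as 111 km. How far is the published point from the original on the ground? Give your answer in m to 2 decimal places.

0.02 m

The latitude changed by -0.00000017° and the longitude by -0.00000010°.
N–S: -0.00000017° × 111000 m/° = -0.01887 m.
E–W at 25.2471°: -0.00000010° × 111000 × cos 25.2471° = -0.00000010 × 111000 × 0.9045 ≈ -0.0100397 m.
Combined displacement = (0.01887² + 0.0100397²)^½ ≈ 0.0213746 m.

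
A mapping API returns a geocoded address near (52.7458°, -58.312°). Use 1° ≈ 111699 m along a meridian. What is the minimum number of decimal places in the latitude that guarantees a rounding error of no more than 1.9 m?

5 decimal places

One degree of latitude covers 111699 m.
With N decimal places the half-ulp bound is 0.5·10⁻ᴺ°, or 0.5·10⁻ᴺ × 111699 m on the ground.
Setting 55849.5 × 10⁻ᴺ ≤ 1.9 gives 10ᴺ ≥ 2.939e+04, i.e. N ≥ 4.47.
At 4 places the error can reach 5.58 m, but 5 places keeps it to 0.558 m.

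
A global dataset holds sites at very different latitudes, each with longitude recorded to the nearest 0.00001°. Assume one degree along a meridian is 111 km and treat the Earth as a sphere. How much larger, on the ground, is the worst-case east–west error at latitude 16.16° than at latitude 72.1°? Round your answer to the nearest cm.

36 cm

Rounding to 5 decimal places leaves the longitude within ±5e-06° of the true value.
At 16.16°: 5e-06° × 111000 × cos 16.16° = 5e-06 × 111000 × 0.9605 ≈ 0.53307 m.
Error at 72.1° = 5e-06° × 111000 × cos 72.1° ≈ 0.555 × 0.3074 = 0.17058 m.
Difference: 0.53307 − 0.17058 = 0.36249 m.
That is 0.362488 m = 36.249 cm.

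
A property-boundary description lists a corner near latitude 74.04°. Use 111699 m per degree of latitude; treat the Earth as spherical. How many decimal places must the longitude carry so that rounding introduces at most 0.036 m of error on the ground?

6 decimal places

At 74.04° one degree of longitude covers 111699 × cos 74.04° ≈ 111699 × 0.2750 ≈ 30713.4 m.
With N decimal places the half-ulp bound is 0.5·10⁻ᴺ°, or 0.5·10⁻ᴺ × 30713.4 m on the ground.
Need 0.5 × 30713.4 × 10⁻ᴺ ≤ 0.036 → 10⁻ᴺ ≤ 2.344e-06, so N ≥ 5.63.
N = 5 would give 0.154 m (too coarse); N = 6 gives 0.0154 m ≤ 0.036 m.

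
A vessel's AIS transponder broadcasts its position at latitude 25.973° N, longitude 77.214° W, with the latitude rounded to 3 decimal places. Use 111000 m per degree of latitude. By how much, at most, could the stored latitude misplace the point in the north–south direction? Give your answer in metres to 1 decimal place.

55.5 metres

Rounding to 3 decimal places leaves the latitude within ±0.0005° of the true value.
North–south distance: 0.0005° × 111000 m/° = 55.5 m.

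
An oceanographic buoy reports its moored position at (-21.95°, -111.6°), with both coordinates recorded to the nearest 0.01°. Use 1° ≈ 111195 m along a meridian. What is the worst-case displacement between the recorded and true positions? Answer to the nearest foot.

2488 feet

Rounding to 2 decimal places leaves each coordinate within ±0.005° of the true value.
North–south component: 0.005° × 111195 = 555.975 m.
East–west component at 21.95°: 0.005° × 111195 × cos 21.95° ≈ 0.005 × 103135 ≈ 515.673 m.
The two errors are perpendicular, so the maximum displacement is √(555.975² + 515.673²) ≈ 758.305 m.
Converting: 758.305 m × 3.2808 ft/m ≈ 2487.9 ft.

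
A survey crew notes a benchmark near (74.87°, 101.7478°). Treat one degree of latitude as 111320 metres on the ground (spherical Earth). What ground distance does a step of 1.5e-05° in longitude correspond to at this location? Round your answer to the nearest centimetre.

1.5e-05° of longitude at 74.87° is 1.5e-05 × 111320 × cos 74.87° ≈ 1.5e-05 × 29055.6 = 0.435834 m.
That is 0.435834 m = 43.583 cm.

44 centimetres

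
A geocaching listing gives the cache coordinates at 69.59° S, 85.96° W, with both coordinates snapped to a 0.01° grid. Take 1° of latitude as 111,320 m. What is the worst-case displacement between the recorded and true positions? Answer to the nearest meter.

589 meters

With a 0.01° grid the true value lies within half a step, ±0.01°/2 = ±0.005°, of the stored one.
Latitude error → 0.005 × 111320 = 556.6 m along the meridian.
E–W at 69.59°: 0.005° × 111320 × cos 69.59° = 0.005 × 111320 × 0.3487 ≈ 194.106 m.
Worst case both components are at the extreme and orthogonal: √(556.6² + 194.106²) ≈ 589.475 m.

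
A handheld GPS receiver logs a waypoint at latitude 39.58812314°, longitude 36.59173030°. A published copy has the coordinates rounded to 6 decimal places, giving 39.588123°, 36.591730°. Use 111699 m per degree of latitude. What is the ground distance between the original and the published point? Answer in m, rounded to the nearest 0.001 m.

0.030 m

The latitude changed by +0.00000014° and the longitude by +0.00000030°.
North–south shift: 0.00000014 × 111699 = 0.0156379 m.
E–W at 39.5881°: 0.00000030° × 111699 × cos 39.5881° = 0.00000030 × 111699 × 0.7706 ≈ 0.0258241 m.
Distance: √(0.0156379² + 0.0258241²) ≈ 0.0301898 m.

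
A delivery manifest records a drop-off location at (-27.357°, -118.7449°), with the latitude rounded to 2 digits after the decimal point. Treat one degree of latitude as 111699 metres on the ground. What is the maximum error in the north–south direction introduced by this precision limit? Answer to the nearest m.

558 m

Rounding to 2 decimal places leaves the latitude within ±0.005° of the true value.
North–south distance: 0.005° × 111699 m/° = 558.495 m.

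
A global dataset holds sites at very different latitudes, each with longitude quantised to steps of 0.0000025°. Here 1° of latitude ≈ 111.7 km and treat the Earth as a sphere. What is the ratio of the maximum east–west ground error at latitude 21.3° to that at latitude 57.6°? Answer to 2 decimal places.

With a 0.0000025° grid the true value lies within half a step, ±0.0000025°/2 = ±1.25e-06°, of the stored one.
Error at 21.3° = 1.25e-06° × 111700 × cos 21.3° ≈ 0.13962 × 0.9317 = 0.13009 m.
At 57.6°: 1.25e-06° × 111700 × cos 57.6° = 1.25e-06 × 111700 × 0.5358 ≈ 0.074815 m.
The ratio reduces to cos 21.3° / cos 57.6° = 0.9317/0.5358 ≈ 1.7388.

1.74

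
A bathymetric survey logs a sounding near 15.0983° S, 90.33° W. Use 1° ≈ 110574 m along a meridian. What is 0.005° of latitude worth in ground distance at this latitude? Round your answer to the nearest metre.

Along a meridian 0.005° is 0.005 × 110574 = 552.87 m.

553 metres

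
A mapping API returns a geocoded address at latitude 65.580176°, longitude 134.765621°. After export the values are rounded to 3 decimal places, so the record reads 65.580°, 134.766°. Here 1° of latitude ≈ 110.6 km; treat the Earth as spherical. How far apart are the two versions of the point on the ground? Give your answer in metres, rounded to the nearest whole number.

26 metres

The latitude changed by +0.000176° and the longitude by -0.000379°.
North–south shift: 0.000176 × 110600 = 19.4656 m.
East–west at this latitude: -0.000379° × 110600 × cos 65.58° ≈ -0.000379 × 45724.5 = -17.3296 m.
Hypotenuse of the two orthogonal shifts: √(19.4656² + 17.3296²) = 26.0619 m.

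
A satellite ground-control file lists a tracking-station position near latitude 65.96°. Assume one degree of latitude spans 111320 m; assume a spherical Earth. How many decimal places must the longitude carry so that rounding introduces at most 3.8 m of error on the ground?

4 decimal places

At 65.96° one degree of longitude covers 111320 × cos 65.96° ≈ 111320 × 0.4074 ≈ 45348.9 m.
Rounding to N decimal places gives at most 0.5 × 10⁻ᴺ degrees of error, i.e. 0.5 × 10⁻ᴺ × 45348.9 m.
Setting 22674.5 × 10⁻ᴺ ≤ 3.8 gives 10ᴺ ≥ 5967, i.e. N ≥ 3.78.
So 4 decimal places suffice (2.27 m); 3 would allow up to 22.7 m.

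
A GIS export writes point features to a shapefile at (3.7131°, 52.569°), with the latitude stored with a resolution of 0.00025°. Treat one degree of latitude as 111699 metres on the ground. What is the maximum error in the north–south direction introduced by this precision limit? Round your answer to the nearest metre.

14 metres

With a 0.00025° grid the true value lies within half a step, ±0.00025°/2 = ±0.000125°, of the stored one.
Along the meridian that is 0.000125° × 111699 m/° = 13.9624 m.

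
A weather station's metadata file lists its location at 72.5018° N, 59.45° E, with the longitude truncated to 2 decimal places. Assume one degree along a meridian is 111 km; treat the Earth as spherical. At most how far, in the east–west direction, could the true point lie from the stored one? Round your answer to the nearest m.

Truncating at 2 decimal places can drop up to a full unit in the last place, so the longitude may be off by as much as 0.01°.
Parallels shrink by cos φ, so at 72.5018° a degree of longitude is 111000 × 0.3007 ≈ 33375 m.
East–west error: 0.01° × 33375 m/° ≈ 333.75 m.

334 m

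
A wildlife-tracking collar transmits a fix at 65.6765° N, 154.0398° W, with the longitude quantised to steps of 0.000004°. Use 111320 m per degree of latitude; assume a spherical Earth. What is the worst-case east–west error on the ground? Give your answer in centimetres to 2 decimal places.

With a 0.000004° grid the true value lies within half a step, ±0.000004°/2 = ±2e-06°, of the stored one.
At latitude 65.6765° a degree of longitude spans 111320 m × cos 65.6765° = 111320 × 0.4119 ≈ 45851.4 m.
Maximum E–W displacement: 2e-06 × 45851.4 = 0.0917028 m.
That is 0.0917028 m = 9.1703 cm.

9.17 centimetres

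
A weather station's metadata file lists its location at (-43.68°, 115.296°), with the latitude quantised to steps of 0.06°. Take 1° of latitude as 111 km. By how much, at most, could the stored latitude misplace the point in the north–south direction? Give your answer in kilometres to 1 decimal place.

With a 0.06° grid the true value lies within half a step, ±0.06°/2 = ±0.03°, of the stored one.
Along the meridian that is 0.03° × 111000 m/° = 3330 m.
That is 3330 m = 3.33 km.

3.3 kilometres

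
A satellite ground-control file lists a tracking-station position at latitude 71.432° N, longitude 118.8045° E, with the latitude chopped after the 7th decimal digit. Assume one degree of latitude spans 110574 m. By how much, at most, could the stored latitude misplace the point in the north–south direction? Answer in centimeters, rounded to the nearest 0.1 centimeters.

1.1 centimeters

Truncating at 7 decimal places can drop up to a full unit in the last place, so the latitude may be off by as much as 1e-07°.
So the N–S error is at most 1e-07 × 110574 = 0.0110574 m.
That is 0.0110574 m = 1.1057 cm.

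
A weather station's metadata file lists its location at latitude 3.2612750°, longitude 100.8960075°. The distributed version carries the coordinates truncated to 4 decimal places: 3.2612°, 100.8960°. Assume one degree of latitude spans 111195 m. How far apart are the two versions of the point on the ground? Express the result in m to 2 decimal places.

8.38 m

Δlat = 3.2612750 − 3.2612 = +0.0000750°; Δlon = 100.8960075 − 100.8960 = +0.0000075°.
North–south shift: 0.0000750 × 111195 = 8.33962 m.
E–W at 3.2612°: 0.0000075° × 111195 × cos 3.2612° = 0.0000075 × 111195 × 0.9984 ≈ 0.832612 m.
Hypotenuse of the two orthogonal shifts: √(8.33962² + 0.832612²) = 8.38109 m.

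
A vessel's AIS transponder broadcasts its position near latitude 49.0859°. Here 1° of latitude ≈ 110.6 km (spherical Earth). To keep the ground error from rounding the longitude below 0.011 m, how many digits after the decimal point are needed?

7 decimal places

At 49.0859° one degree of longitude covers 110600 × cos 49.0859° ≈ 110600 × 0.6549 ≈ 72434.9 m.
N decimal places → at most half a unit in the last place, 0.5 × 10⁻ᴺ° = 72434.9/2 × 10⁻ᴺ m.
Setting 36217.5 × 10⁻ᴺ ≤ 0.011 gives 10ᴺ ≥ 3.292e+06, i.e. N ≥ 6.52.
N = 6 would give 0.0362 m (too coarse); N = 7 gives 0.00362 m ≤ 0.011 m.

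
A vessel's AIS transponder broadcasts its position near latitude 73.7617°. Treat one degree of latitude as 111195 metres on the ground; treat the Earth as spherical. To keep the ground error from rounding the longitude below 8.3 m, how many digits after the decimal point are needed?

At 73.7617° one degree of longitude covers 111195 × cos 73.7617° ≈ 111195 × 0.2796 ≈ 31093.8 m.
Rounding to N decimal places gives at most 0.5 × 10⁻ᴺ degrees of error, i.e. 0.5 × 10⁻ᴺ × 31093.8 m.
Need 0.5 × 31093.8 × 10⁻ᴺ ≤ 8.3 → 10⁻ᴺ ≤ 5.339e-04, so N ≥ 3.27.
At 3 places the error can reach 15.5 m, but 4 places keeps it to 1.55 m.

4 decimal places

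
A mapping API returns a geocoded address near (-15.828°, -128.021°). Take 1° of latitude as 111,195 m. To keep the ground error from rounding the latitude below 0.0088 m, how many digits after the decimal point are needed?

One degree of latitude covers 111195 m.
N decimal places → at most half a unit in the last place, 0.5 × 10⁻ᴺ° = 111195/2 × 10⁻ᴺ m.
Need 0.5 × 111195 × 10⁻ᴺ ≤ 0.0088 → 10⁻ᴺ ≤ 1.583e-07, so N ≥ 6.80.
So 7 decimal places suffice (0.00556 m); 6 would allow up to 0.0556 m.

7 decimal places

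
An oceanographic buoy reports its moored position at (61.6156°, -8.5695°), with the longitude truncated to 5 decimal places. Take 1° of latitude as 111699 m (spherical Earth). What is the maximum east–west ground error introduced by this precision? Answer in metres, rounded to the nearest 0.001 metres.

Truncating at 5 decimal places can drop up to a full unit in the last place, so the longitude may be off by as much as 1e-05°.
At latitude 61.6156° a degree of longitude spans 111699 m × cos 61.6156° = 111699 × 0.4754 ≈ 53100 m.
Maximum E–W displacement: 1e-05 × 53100 = 0.531 m.

0.531 metres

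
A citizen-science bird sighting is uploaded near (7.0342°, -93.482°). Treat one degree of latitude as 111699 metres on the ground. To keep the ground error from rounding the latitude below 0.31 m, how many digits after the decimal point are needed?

One degree of latitude covers 111699 m.
N decimal places → at most half a unit in the last place, 0.5 × 10⁻ᴺ° = 111699/2 × 10⁻ᴺ m.
Setting 55849.5 × 10⁻ᴺ ≤ 0.31 gives 10ᴺ ≥ 1.802e+05, i.e. N ≥ 5.26.
So 6 decimal places suffice (0.0558 m); 5 would allow up to 0.558 m.

6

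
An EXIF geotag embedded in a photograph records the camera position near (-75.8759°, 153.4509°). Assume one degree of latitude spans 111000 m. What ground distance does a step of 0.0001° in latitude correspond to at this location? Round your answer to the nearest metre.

11 metres

Along a meridian 0.0001° is 0.0001 × 111000 = 11.1 m.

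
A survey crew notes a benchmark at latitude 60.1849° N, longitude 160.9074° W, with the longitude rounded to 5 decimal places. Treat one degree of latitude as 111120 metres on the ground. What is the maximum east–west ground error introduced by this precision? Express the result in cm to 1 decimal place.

27.6 cm

Rounding to 5 decimal places leaves the longitude within ±5e-06° of the true value.
At latitude 60.1849° a degree of longitude spans 111120 m × cos 60.1849° = 111120 × 0.4972 ≈ 55249.2 m.
Maximum E–W displacement: 5e-06 × 55249.2 = 0.276246 m.
That is 0.276246 m = 27.625 cm.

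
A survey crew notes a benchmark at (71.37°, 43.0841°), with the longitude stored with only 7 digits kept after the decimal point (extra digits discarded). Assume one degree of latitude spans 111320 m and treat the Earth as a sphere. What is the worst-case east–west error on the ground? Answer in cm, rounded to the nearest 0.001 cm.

0.356 cm

Truncating at 7 decimal places can drop up to a full unit in the last place, so the longitude may be off by as much as 1e-07°.
One degree of longitude at 71.37° is 111320 × cos 71.37° ≈ 111320 × 0.3195 = 35561.8 m.
So at most 1e-07° × 35561.8 ≈ 0.00355618 m east–west.
That is 0.00355618 m = 0.35562 cm.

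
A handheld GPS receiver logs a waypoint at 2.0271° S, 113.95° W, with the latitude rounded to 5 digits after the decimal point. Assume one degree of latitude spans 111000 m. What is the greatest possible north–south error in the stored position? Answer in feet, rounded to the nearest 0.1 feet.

Rounding to 5 decimal places leaves the latitude within ±5e-06° of the true value.
Along the meridian that is 5e-06° × 111000 m/° = 0.555 m.
In feet: 0.555 m ÷ 0.3048 ≈ 1.8209 ft.

1.8 feet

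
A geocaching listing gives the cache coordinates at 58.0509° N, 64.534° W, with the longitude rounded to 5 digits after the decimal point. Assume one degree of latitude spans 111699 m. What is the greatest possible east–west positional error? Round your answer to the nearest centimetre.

30 centimetres

Rounding to 5 decimal places leaves the longitude within ±5e-06° of the true value.
Parallels shrink by cos φ, so at 58.0509° a degree of longitude is 111699 × 0.5292 ≈ 59107.3 m.
Maximum E–W displacement: 5e-06 × 59107.3 = 0.295536 m.
That is 0.295536 m = 29.554 cm.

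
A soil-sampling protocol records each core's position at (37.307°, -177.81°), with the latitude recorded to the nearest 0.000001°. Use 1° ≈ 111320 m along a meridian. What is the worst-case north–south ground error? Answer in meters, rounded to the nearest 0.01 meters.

0.06 meters

Rounding to 6 decimal places leaves the latitude within ±5e-07° of the true value.
North–south distance: 5e-07° × 111320 m/° = 0.05566 m.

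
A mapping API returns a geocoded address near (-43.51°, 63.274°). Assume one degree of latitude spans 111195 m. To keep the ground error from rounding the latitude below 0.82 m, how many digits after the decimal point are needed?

5

One degree of latitude covers 111195 m.
Rounding to N decimal places gives at most 0.5 × 10⁻ᴺ degrees of error, i.e. 0.5 × 10⁻ᴺ × 111195 m.
Setting 55597.5 × 10⁻ᴺ ≤ 0.82 gives 10ᴺ ≥ 6.78e+04, i.e. N ≥ 4.83.
So 5 decimal places suffice (0.556 m); 4 would allow up to 5.56 m.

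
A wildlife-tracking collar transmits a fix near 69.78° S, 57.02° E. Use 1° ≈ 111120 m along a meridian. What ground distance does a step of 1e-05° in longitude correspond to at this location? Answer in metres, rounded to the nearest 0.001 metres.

One degree of longitude here spans 111120 × cos 69.78° = 111120 × 0.3456 ≈ 38405.9 m; 1e-05° of that is 0.384059 m.

0.384 metres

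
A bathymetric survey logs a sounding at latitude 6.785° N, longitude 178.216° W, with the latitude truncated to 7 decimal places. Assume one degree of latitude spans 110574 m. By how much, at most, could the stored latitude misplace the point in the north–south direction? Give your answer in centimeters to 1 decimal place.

1.1 centimeters

Truncating at 7 decimal places can drop up to a full unit in the last place, so the latitude may be off by as much as 1e-07°.
North–south distance: 1e-07° × 110574 m/° = 0.0110574 m.
That is 0.0110574 m = 1.1057 cm.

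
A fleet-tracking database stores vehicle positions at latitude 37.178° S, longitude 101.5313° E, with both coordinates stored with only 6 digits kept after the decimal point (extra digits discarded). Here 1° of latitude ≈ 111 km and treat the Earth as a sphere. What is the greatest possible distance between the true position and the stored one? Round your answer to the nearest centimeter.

14 centimeters

Truncating at 6 decimal places can drop up to a full unit in the last place, so each coordinate may be off by as much as 1e-06°.
N–S: 1e-06° × 111000 m/° = 0.111 m.
E–W at 37.178°: 1e-06° × 111000 × cos 37.178° = 1e-06 × 111000 × 0.7968 ≈ 0.0884406 m.
The two errors are perpendicular, so the maximum displacement is √(0.111² + 0.0884406²) ≈ 0.141925 m.
That is 0.141925 m = 14.193 cm.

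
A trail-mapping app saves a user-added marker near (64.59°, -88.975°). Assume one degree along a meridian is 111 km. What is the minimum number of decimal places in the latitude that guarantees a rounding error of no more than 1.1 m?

5 decimal places

One degree of latitude covers 111000 m.
Rounding to N decimal places gives at most 0.5 × 10⁻ᴺ degrees of error, i.e. 0.5 × 10⁻ᴺ × 111000 m.
Need 0.5 × 111000 × 10⁻ᴺ ≤ 1.1 → 10⁻ᴺ ≤ 1.982e-05, so N ≥ 4.70.
So 5 decimal places suffice (0.555 m); 4 would allow up to 5.55 m.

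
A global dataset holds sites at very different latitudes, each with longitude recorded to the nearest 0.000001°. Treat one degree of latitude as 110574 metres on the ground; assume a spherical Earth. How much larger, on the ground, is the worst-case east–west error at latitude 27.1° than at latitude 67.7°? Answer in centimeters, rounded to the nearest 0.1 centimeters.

Rounding to 6 decimal places leaves the longitude within ±5e-07° of the true value.
At 27.1°: 5e-07° × 110574 × cos 27.1° = 5e-07 × 110574 × 0.8902 ≈ 0.049217 m.
Error at 67.7° = 5e-07° × 110574 × cos 67.7° ≈ 0.055287 × 0.3795 = 0.020979 m.
So the lower-latitude error exceeds the higher by 0.049217 − 0.020979 = 0.028238 m.
That is 0.0282382 m = 2.8238 cm.

2.8 centimeters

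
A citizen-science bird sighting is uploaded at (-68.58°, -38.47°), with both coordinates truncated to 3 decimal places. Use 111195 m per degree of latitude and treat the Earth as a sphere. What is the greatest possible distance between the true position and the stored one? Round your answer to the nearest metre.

118 metres

Truncating at 3 decimal places can drop up to a full unit in the last place, so each coordinate may be off by as much as 0.001°.
Latitude error → 0.001 × 111195 = 111.195 m along the meridian.
E–W at 68.58°: 0.001° × 111195 × cos 68.58° = 0.001 × 111195 × 0.3652 ≈ 40.6086 m.
The two errors are perpendicular, so the maximum displacement is √(111.195² + 40.6086²) ≈ 118.378 m.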